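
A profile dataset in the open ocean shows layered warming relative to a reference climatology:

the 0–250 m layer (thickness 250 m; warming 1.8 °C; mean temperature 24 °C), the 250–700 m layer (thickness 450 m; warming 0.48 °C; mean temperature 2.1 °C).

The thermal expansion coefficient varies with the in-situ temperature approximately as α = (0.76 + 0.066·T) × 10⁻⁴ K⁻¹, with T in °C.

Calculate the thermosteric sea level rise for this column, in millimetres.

125 mm

Layer 1: α = (0.76 + 0.066×24)×10⁻⁴ = 2.344×10⁻⁴ K⁻¹
Layer 2: α = (0.76 + 0.066×2.1)×10⁻⁴ = 0.8986×10⁻⁴ K⁻¹
0–250 m: 250 × 2.344×10⁻⁴ × 1.8 = 0.10548 m
0.8986×10⁻⁴ × 450 × 0.48 = 0.01940976 m
Δh = 0.10548 + 0.01940976 = 0.12488976 m ≈ 125 mm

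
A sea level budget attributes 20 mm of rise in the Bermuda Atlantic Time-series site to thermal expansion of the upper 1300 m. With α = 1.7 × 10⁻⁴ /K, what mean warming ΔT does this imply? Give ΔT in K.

ΔT = Δh/(αH) = 0.02 / (1.7×10⁻⁴ × 1300) ≈ 0.09050 K

0.0905 K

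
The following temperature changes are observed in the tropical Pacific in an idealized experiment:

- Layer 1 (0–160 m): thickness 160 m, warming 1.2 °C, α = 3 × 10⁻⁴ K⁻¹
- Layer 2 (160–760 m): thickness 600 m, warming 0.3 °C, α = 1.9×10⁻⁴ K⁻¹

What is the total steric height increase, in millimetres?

Layer 1: 1.2 × 160 × 3×10⁻⁴ = 0.05760 m
Layer 2: 0.3 × 600 × 1.9×10⁻⁴ = 0.03420 m
Δh = 0.05760 + 0.03420 = 0.09180 m ≈ 92 mm

Δh ≈ 92 mm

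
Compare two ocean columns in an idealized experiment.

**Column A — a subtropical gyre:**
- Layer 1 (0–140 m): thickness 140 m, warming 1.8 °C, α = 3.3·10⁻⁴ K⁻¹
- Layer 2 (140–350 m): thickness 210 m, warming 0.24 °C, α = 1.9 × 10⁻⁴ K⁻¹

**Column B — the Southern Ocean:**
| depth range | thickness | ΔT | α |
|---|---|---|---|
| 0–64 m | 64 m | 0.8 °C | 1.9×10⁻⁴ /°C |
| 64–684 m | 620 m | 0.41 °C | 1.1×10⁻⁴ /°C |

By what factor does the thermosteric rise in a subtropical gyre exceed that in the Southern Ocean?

a factor of 2.5

A Layer 1: 1.8 × 140 × 3.3×10⁻⁴ = 0.08316 m
A Layer 2: 1.9×10⁻⁴ × 0.24 × 210 = 0.009576 m
A total: 0.092736 m
B Layer 1: 0.8 × 1.9×10⁻⁴ × 64 = 0.009728 m
B 620 × 1.1×10⁻⁴ × 0.41 = 0.027962 m
B total: 0.03769 m
Ratio: 0.092736 / 0.03769 ≈ 2.460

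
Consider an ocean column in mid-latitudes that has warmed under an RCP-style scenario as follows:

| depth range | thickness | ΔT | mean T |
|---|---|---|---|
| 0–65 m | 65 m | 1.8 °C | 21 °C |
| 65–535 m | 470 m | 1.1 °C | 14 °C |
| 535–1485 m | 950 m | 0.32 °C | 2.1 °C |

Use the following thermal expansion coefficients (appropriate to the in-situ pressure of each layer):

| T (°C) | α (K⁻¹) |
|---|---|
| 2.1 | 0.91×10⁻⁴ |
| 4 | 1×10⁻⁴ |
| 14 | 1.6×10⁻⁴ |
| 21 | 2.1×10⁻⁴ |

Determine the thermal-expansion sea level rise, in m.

Layer 1 at 21 °C → α = 2.1×10⁻⁴ K⁻¹
Layer 2 at 14 °C → α = 1.6×10⁻⁴ K⁻¹
Layer 3 at 2.1 °C → α = 0.91×10⁻⁴ K⁻¹
Layer 1: 65 × 2.1×10⁻⁴ × 1.8 = 0.02457 m
470 × 1.6×10⁻⁴ × 1.1 = 0.08272 m
0.91×10⁻⁴ × 950 × 0.32 = 0.027664 m
Δh = 0.02457 + 0.08272 + 0.027664 = 0.134954 m

Δh = 0.13 m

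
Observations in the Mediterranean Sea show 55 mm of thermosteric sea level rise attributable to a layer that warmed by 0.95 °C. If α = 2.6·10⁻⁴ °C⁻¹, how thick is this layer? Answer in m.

223 m

H = Δh/(αΔT) = 0.055 / (2.6×10⁻⁴ × 0.95) ≈ 222.7 m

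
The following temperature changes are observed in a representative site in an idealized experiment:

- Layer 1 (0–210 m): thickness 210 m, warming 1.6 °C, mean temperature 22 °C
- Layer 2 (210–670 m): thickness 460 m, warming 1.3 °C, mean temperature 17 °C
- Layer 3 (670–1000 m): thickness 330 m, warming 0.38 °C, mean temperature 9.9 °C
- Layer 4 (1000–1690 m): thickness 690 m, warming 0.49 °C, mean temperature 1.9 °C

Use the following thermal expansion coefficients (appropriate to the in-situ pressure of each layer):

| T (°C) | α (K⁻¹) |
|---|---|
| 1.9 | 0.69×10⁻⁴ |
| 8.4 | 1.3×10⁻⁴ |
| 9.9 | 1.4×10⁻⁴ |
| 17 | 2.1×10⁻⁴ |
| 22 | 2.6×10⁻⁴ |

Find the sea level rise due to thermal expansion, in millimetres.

Layer 1 at 22 °C → α = 2.6×10⁻⁴ K⁻¹
Layer 2 at 17 °C → α = 2.1×10⁻⁴ K⁻¹
Layer 3 at 9.9 °C → α = 1.4×10⁻⁴ K⁻¹
Layer 4 at 1.9 °C → α = 0.69×10⁻⁴ K⁻¹
2.6×10⁻⁴ × 210 × 1.6 = 0.08736 m
460 × 1.3 × 2.1×10⁻⁴ = 0.12558 m
Layer 3: 330 × 0.38 × 1.4×10⁻⁴ = 0.017556 m
Layer 4: 0.49 × 690 × 0.69×10⁻⁴ = 0.0233289 m
Δh = 0.08736 + 0.12558 + 0.017556 + 0.0233289 = 0.2538249 m

Δh ≈ 254 mm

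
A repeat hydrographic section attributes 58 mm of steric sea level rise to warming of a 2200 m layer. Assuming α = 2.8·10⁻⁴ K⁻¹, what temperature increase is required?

0.094 °C

ΔT = Δh/(αH) = 0.058 / (2.8×10⁻⁴ × 2200) ≈ 0.09416 °C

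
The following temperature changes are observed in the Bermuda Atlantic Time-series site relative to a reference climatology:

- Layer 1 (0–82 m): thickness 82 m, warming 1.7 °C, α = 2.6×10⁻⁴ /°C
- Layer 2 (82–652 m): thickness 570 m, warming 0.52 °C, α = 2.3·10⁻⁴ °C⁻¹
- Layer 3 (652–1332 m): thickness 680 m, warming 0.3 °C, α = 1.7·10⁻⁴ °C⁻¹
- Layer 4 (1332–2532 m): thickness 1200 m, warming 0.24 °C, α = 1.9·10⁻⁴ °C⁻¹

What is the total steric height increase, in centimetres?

Δh ≈ 19.4 cm

0–82 m: 82 × 1.7 × 2.6×10⁻⁴ = 0.036244 m
82–652 m: 2.3×10⁻⁴ × 0.52 × 570 = 0.068172 m
652–1332 m: 0.3 × 680 × 1.7×10⁻⁴ = 0.03468 m
1332–2532 m: 1200 × 1.9×10⁻⁴ × 0.24 = 0.05472 m
Δh = 0.036244 + 0.068172 + 0.03468 + 0.05472 = 0.193816 m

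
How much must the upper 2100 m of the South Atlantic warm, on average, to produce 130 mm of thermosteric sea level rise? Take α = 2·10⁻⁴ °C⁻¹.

about 0.310 K

ΔT = Δh/(αH) = 0.13 / (2×10⁻⁴ × 2100) ≈ 0.3095 K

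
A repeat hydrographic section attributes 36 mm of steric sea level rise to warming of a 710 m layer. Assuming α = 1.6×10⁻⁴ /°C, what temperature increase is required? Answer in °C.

ΔT = Δh/(αH) = 0.036 / (1.6×10⁻⁴ × 710) ≈ 0.3169 °C

ΔT ≈ 0.317 °C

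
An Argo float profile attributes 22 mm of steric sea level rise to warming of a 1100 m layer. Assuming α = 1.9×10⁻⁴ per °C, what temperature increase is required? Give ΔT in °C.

about 0.105 °C

ΔT = Δh/(αH) = 0.022 / (1.9×10⁻⁴ × 1100) ≈ 0.1053 °C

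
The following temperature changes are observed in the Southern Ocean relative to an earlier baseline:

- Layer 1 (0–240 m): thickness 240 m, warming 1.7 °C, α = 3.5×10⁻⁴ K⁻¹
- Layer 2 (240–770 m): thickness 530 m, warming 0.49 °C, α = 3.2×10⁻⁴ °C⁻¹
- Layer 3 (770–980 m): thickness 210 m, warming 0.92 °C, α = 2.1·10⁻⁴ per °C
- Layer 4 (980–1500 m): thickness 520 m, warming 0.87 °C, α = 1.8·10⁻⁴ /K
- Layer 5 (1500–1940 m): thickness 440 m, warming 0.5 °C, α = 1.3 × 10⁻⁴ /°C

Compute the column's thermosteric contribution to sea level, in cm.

Layer 1: 240 × 1.7 × 3.5×10⁻⁴ = 0.14280 m
Layer 2: 3.2×10⁻⁴ × 530 × 0.49 = 0.083104 m
Layer 3: 2.1×10⁻⁴ × 0.92 × 210 = 0.040572 m
Layer 4: 0.87 × 1.8×10⁻⁴ × 520 = 0.081432 m
Layer 5: 440 × 0.5 × 1.3×10⁻⁴ = 0.02860 m
Δh = 0.14280 + 0.083104 + 0.040572 + 0.081432 + 0.02860 = 0.376508 m

37.7 cm of thermosteric rise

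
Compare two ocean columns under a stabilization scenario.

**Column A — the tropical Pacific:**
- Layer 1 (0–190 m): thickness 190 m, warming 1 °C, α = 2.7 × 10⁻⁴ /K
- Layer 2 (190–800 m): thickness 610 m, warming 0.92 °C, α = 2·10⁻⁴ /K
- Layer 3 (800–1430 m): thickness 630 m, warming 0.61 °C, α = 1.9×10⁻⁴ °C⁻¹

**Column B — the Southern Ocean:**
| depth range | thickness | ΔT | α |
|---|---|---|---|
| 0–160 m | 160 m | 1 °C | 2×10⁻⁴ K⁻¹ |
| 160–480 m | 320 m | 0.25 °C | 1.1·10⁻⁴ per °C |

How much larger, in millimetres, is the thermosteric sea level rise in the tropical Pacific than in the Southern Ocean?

Δh_A − Δh_B ≈ 200 mm

A Layer 1: 2.7×10⁻⁴ × 1 × 190 = 0.05130 m
A Layer 2: 0.92 × 2×10⁻⁴ × 610 = 0.11224 m
A Layer 3: 630 × 1.9×10⁻⁴ × 0.61 = 0.073017 m
A total: 0.236557 m
B 0–160 m: 160 × 2×10⁻⁴ × 1 = 0.03200 m
B 320 × 1.1×10⁻⁴ × 0.25 = 0.00880 m
B total: 0.04080 m
Difference: 0.236557 − 0.04080 = 0.195757 m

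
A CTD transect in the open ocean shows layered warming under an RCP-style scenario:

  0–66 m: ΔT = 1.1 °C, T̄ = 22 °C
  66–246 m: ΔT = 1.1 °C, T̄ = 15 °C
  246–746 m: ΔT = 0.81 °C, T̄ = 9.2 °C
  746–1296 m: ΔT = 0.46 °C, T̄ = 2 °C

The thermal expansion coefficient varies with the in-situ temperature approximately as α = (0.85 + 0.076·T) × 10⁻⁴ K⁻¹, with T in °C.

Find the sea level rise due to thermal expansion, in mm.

Layer 1: α = (0.85 + 0.076×22)×10⁻⁴ = 2.522×10⁻⁴ K⁻¹
Layer 2: α = (0.85 + 0.076×15)×10⁻⁴ = 1.99×10⁻⁴ K⁻¹
Layer 3: α = (0.85 + 0.076×9.2)×10⁻⁴ = 1.5492×10⁻⁴ K⁻¹
Layer 4: α = (0.85 + 0.076×2)×10⁻⁴ = 1.002×10⁻⁴ K⁻¹
1.1 × 66 × 2.522×10⁻⁴ = 0.01830972 m
66–246 m: 1.1 × 1.99×10⁻⁴ × 180 = 0.039402 m
246–746 m: 500 × 0.81 × 1.5492×10⁻⁴ = 0.0627426 m
Layer 4: 550 × 0.46 × 1.002×10⁻⁴ = 0.0253506 m
Δh = 0.01830972 + 0.039402 + 0.0627426 + 0.0253506 = 0.14580492 m

Δh ≈ 150 mm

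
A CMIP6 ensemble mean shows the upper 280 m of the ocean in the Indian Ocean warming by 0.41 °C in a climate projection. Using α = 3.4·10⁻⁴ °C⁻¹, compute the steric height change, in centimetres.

Δh = αΔT·H = 3.4×10⁻⁴ × 0.41 × 280 = 0.039032 m

Δh ≈ 3.90 cm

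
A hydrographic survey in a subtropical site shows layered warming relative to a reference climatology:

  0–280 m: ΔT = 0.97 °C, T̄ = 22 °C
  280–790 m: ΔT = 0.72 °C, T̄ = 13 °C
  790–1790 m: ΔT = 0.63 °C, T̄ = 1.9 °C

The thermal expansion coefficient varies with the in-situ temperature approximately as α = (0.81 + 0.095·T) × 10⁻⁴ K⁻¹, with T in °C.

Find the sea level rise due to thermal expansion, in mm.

Layer 1: α = (0.81 + 0.095×22)×10⁻⁴ = 2.9×10⁻⁴ K⁻¹
Layer 2: α = (0.81 + 0.095×13)×10⁻⁴ = 2.045×10⁻⁴ K⁻¹
Layer 3: α = (0.81 + 0.095×1.9)×10⁻⁴ = 0.9905×10⁻⁴ K⁻¹
Layer 1: 0.97 × 2.9×10⁻⁴ × 280 = 0.078764 m
Layer 2: 0.72 × 510 × 2.045×10⁻⁴ = 0.0750924 m
790–1790 m: 1000 × 0.9905×10⁻⁴ × 0.63 = 0.0624015 m
Δh = 0.078764 + 0.0750924 + 0.0624015 = 0.2162579 m ≈ 220 mm

Δh = 220 mm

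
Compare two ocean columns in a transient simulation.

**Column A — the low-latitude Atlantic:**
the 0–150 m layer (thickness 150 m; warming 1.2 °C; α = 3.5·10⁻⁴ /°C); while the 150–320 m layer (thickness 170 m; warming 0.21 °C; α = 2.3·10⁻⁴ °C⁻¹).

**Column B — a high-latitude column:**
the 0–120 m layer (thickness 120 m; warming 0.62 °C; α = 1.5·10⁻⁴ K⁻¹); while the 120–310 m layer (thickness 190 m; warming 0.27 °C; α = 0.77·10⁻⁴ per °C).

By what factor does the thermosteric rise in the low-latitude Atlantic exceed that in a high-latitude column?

A 0–150 m: 150 × 3.5×10⁻⁴ × 1.2 = 0.06300 m
A Layer 2: 2.3×10⁻⁴ × 0.21 × 170 = 0.008211 m
A total: 0.071211 m
B 0–120 m: 120 × 0.62 × 1.5×10⁻⁴ = 0.01116 m
B Layer 2: 0.27 × 0.77×10⁻⁴ × 190 = 0.0039501 m
B total: 0.0151101 m
Ratio: 0.071211 / 0.0151101 ≈ 4.713

a factor of 4.71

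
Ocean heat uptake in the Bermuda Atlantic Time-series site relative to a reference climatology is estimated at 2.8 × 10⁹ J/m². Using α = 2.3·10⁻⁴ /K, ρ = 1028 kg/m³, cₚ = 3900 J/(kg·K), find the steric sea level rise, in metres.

Δh = αQ/(ρcₚ) = 2.3×10⁻⁴ × 2.8×10⁹ / (1028 × 3900) ≈ 0.16063 m

Δh ≈ 0.161 m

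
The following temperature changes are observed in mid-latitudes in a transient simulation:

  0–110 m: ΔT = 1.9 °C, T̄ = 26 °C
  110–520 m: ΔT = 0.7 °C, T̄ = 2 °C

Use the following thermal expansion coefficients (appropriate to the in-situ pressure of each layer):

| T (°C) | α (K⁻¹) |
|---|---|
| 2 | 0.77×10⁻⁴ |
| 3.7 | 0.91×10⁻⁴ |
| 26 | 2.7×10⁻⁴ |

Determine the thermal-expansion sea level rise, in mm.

Layer 1 at 26 °C → α = 2.7×10⁻⁴ K⁻¹
Layer 2 at 2 °C → α = 0.77×10⁻⁴ K⁻¹
2.7×10⁻⁴ × 110 × 1.9 = 0.05643 m
110–520 m: 0.7 × 0.77×10⁻⁴ × 410 = 0.022099 m
Δh = 0.05643 + 0.022099 = 0.078529 m

about 79 mm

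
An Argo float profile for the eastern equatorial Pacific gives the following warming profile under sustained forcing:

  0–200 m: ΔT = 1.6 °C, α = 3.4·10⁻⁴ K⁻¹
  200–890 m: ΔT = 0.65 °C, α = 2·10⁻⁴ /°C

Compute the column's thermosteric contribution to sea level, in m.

0.20 m of thermosteric rise

0–200 m: 200 × 3.4×10⁻⁴ × 1.6 = 0.10880 m
200–890 m: 0.65 × 690 × 2×10⁻⁴ = 0.08970 m
Δh = 0.10880 + 0.08970 = 0.19850 m ≈ 0.20 m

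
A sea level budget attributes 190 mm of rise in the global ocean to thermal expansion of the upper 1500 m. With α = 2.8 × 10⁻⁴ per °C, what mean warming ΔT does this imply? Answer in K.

0.452 K

ΔT = Δh/(αH) = 0.19 / (2.8×10⁻⁴ × 1500) ≈ 0.4524 K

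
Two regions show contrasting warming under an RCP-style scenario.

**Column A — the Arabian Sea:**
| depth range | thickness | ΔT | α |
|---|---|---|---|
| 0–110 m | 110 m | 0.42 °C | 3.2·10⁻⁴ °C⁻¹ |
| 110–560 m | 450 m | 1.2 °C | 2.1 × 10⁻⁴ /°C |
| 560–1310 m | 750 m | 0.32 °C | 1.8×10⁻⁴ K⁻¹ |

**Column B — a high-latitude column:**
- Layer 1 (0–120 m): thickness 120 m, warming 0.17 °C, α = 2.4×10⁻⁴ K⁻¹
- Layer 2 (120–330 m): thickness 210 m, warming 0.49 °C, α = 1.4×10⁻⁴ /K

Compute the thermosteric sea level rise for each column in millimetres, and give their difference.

A 0–110 m: 110 × 0.42 × 3.2×10⁻⁴ = 0.014784 m
A 110–560 m: 450 × 1.2 × 2.1×10⁻⁴ = 0.11340 m
A 560–1310 m: 750 × 1.8×10⁻⁴ × 0.32 = 0.04320 m
A total: 0.171384 m
B 0–120 m: 2.4×10⁻⁴ × 0.17 × 120 = 0.004896 m
B 120–330 m: 0.49 × 210 × 1.4×10⁻⁴ = 0.014406 m
B total: 0.019302 m
Difference: 0.171384 − 0.019302 = 0.152082 m

Δh_A ≈ 170 mm, Δh_B ≈ 19 mm; difference ≈ 150 mm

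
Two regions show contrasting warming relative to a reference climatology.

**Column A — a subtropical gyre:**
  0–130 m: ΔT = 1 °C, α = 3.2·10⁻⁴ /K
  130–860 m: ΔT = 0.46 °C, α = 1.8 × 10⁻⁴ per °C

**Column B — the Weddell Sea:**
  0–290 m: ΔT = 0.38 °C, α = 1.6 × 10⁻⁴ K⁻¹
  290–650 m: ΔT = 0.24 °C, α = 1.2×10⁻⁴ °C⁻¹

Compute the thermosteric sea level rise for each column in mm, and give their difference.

A Layer 1: 1 × 130 × 3.2×10⁻⁴ = 0.04160 m
A 130–860 m: 0.46 × 1.8×10⁻⁴ × 730 = 0.060444 m
A total: 0.102044 m
B Layer 1: 290 × 1.6×10⁻⁴ × 0.38 = 0.017632 m
B 290–650 m: 0.24 × 1.2×10⁻⁴ × 360 = 0.010368 m
B total: 0.02800 m
Difference: 0.102044 − 0.02800 = 0.074044 m

A: 102 mm; B: 28.0 mm; difference 74.0 mm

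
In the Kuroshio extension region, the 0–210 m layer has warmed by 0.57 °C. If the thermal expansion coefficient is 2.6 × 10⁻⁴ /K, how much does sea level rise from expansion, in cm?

Δh = αΔT·H = 2.6×10⁻⁴ × 0.57 × 210 = 0.031122 m

Δh = 3.11 cm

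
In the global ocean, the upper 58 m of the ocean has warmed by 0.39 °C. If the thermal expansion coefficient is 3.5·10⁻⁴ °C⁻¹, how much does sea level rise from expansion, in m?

0.0079 m of thermosteric rise

Δh = αΔT·H = 3.5×10⁻⁴ × 0.39 × 58 = 0.007917 m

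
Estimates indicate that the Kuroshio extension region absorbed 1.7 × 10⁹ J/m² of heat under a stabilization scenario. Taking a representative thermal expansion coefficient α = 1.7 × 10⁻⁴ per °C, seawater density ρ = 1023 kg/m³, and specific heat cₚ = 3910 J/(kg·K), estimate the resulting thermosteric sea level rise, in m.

Δh = αQ/(ρcₚ) = 1.7×10⁻⁴ × 1.7×10⁹ / (1023 × 3910) ≈ 0.072251 m

Δh ≈ 0.072 m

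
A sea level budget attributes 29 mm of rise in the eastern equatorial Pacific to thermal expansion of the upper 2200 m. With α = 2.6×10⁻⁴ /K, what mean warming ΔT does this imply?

ΔT = Δh/(αH) = 0.029 / (2.6×10⁻⁴ × 2200) ≈ 0.05070 K

0.051 K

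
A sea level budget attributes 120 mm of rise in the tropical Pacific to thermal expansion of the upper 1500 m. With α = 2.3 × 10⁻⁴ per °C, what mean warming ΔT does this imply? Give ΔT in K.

about 0.35 K

ΔT = Δh/(αH) = 0.12 / (2.3×10⁻⁴ × 1500) ≈ 0.3478 K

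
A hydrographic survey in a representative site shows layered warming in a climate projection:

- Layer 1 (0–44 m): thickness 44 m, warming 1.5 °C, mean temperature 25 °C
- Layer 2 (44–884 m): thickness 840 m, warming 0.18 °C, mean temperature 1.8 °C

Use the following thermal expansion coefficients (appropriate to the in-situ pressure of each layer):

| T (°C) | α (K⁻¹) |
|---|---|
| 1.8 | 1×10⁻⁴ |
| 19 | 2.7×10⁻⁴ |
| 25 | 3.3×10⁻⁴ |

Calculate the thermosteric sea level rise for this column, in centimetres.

Layer 1 at 25 °C → α = 3.3×10⁻⁴ K⁻¹
Layer 2 at 1.8 °C → α = 1×10⁻⁴ K⁻¹
0–44 m: 1.5 × 44 × 3.3×10⁻⁴ = 0.02178 m
44–884 m: 840 × 1×10⁻⁴ × 0.18 = 0.01512 m
Δh = 0.02178 + 0.01512 = 0.03690 m ≈ 3.69 cm

3.69 cm of thermosteric rise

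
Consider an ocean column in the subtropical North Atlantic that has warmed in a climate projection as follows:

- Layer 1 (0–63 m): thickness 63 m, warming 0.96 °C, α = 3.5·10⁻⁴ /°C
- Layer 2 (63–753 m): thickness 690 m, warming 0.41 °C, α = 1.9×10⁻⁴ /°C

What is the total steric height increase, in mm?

74.9 mm

0.96 × 3.5×10⁻⁴ × 63 = 0.021168 m
Layer 2: 690 × 1.9×10⁻⁴ × 0.41 = 0.053751 m
Δh = 0.021168 + 0.053751 = 0.074919 m ≈ 74.9 mm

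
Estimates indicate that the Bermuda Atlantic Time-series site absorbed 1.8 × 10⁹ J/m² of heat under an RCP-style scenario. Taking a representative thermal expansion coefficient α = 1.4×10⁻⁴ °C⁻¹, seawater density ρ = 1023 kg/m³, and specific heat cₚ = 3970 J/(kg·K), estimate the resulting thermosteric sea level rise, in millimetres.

Δh ≈ 62 mm

Δh = αQ/(ρcₚ) = 1.4×10⁻⁴ × 1.8×10⁹ / (1023 × 3970) ≈ 0.062049 m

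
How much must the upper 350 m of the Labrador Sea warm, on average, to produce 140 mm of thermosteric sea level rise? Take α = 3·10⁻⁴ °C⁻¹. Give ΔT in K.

ΔT = Δh/(αH) = 0.14 / (3×10⁻⁴ × 350) ≈ 1.333 K

1.33 K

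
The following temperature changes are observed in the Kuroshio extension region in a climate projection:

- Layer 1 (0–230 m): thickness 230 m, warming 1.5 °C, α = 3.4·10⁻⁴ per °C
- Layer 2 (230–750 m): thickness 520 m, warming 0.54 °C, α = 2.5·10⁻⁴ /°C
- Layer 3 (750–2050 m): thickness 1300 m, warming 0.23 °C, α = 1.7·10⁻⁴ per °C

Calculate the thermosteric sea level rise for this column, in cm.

24 cm of thermosteric rise

3.4×10⁻⁴ × 230 × 1.5 = 0.11730 m
Layer 2: 2.5×10⁻⁴ × 0.54 × 520 = 0.07020 m
1.7×10⁻⁴ × 1300 × 0.23 = 0.05083 m
Δh = 0.11730 + 0.07020 + 0.05083 = 0.23833 m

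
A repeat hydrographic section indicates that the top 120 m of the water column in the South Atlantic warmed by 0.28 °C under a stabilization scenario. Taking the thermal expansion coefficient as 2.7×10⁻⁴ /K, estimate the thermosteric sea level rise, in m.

Δh = αΔT·H = 2.7×10⁻⁴ × 0.28 × 120 = 0.009072 m

Δh ≈ 0.0091 m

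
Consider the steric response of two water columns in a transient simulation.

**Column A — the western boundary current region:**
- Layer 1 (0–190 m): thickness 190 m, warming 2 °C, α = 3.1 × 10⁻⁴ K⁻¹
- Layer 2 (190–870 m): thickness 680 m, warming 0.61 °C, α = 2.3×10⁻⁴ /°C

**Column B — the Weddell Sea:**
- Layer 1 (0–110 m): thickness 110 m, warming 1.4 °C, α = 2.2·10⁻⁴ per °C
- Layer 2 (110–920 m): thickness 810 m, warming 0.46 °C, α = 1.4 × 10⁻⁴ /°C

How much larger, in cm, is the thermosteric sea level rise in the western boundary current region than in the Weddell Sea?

Δh_A − Δh_B ≈ 13 cm

A Layer 1: 2 × 190 × 3.1×10⁻⁴ = 0.11780 m
A Layer 2: 680 × 0.61 × 2.3×10⁻⁴ = 0.095404 m
A total: 0.213204 m
B Layer 1: 1.4 × 110 × 2.2×10⁻⁴ = 0.03388 m
B 0.46 × 1.4×10⁻⁴ × 810 = 0.052164 m
B total: 0.086044 m
Difference: 0.213204 − 0.086044 = 0.12716 m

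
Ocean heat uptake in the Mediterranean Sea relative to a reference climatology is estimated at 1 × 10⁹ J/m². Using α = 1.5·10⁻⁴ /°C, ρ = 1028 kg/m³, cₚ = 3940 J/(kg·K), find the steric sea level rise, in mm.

Δh ≈ 37.0 mm

Δh = αQ/(ρcₚ) = 1.5×10⁻⁴ × 1×10⁹ / (1028 × 3940) ≈ 0.037034 m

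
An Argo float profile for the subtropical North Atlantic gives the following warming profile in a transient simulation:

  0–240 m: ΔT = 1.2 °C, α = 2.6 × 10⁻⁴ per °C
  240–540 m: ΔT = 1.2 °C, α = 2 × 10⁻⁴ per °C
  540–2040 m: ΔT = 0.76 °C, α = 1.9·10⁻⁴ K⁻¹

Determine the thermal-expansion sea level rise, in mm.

Layer 1: 240 × 2.6×10⁻⁴ × 1.2 = 0.07488 m
Layer 2: 1.2 × 300 × 2×10⁻⁴ = 0.07200 m
540–2040 m: 1.9×10⁻⁴ × 1500 × 0.76 = 0.21660 m
Δh = 0.07488 + 0.07200 + 0.21660 = 0.36348 m ≈ 363 mm

about 363 mm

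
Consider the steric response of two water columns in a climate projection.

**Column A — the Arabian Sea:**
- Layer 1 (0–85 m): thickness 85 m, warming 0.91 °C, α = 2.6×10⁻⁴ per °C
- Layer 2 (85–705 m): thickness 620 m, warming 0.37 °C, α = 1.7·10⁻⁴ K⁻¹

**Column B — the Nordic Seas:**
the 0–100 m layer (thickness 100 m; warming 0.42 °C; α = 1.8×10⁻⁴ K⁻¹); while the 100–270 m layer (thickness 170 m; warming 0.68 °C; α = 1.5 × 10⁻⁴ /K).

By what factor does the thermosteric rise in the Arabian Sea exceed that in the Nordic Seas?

≈ 2.37×

A 0–85 m: 0.91 × 2.6×10⁻⁴ × 85 = 0.020111 m
A Layer 2: 0.37 × 620 × 1.7×10⁻⁴ = 0.038998 m
A total: 0.059109 m
B 0–100 m: 1.8×10⁻⁴ × 0.42 × 100 = 0.00756 m
B Layer 2: 170 × 1.5×10⁻⁴ × 0.68 = 0.01734 m
B total: 0.02490 m
Ratio: 0.059109 / 0.02490 ≈ 2.374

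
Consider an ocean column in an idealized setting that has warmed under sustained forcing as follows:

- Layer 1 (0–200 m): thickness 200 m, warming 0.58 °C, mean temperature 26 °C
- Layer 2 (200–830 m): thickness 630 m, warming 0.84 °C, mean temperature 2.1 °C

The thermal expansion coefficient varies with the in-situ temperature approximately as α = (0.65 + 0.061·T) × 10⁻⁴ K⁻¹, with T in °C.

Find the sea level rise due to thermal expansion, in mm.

67.1 mm

Layer 1: α = (0.65 + 0.061×26)×10⁻⁴ = 2.236×10⁻⁴ K⁻¹
Layer 2: α = (0.65 + 0.061×2.1)×10⁻⁴ = 0.7781×10⁻⁴ K⁻¹
Layer 1: 0.58 × 200 × 2.236×10⁻⁴ = 0.0259376 m
Layer 2: 630 × 0.7781×10⁻⁴ × 0.84 = 0.041177052 m
Δh = 0.0259376 + 0.041177052 = 0.067114652 m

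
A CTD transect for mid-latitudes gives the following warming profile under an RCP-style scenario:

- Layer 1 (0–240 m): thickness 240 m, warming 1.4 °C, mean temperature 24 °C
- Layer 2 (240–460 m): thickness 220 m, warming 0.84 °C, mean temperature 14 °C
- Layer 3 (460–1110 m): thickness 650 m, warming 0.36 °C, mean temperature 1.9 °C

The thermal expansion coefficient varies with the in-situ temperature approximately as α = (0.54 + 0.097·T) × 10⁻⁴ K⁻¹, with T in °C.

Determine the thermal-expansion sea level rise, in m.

Layer 1: α = (0.54 + 0.097×24)×10⁻⁴ = 2.868×10⁻⁴ K⁻¹
Layer 2: α = (0.54 + 0.097×14)×10⁻⁴ = 1.898×10⁻⁴ K⁻¹
Layer 3: α = (0.54 + 0.097×1.9)×10⁻⁴ = 0.7243×10⁻⁴ K⁻¹
2.868×10⁻⁴ × 1.4 × 240 = 0.0963648 m
240–460 m: 1.898×10⁻⁴ × 220 × 0.84 = 0.03507504 m
460–1110 m: 0.7243×10⁻⁴ × 0.36 × 650 = 0.01694862 m
Δh = 0.0963648 + 0.03507504 + 0.01694862 = 0.14838846 m

Δh = 0.148 m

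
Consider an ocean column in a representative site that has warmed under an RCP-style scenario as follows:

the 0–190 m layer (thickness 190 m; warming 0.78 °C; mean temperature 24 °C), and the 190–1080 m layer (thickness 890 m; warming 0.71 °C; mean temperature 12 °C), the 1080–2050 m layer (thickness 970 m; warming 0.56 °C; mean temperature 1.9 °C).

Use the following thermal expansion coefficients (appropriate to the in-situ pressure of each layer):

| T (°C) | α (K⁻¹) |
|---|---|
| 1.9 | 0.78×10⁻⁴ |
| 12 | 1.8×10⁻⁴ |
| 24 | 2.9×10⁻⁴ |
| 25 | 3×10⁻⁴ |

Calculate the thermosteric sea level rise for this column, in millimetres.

Layer 1 at 24 °C → α = 2.9×10⁻⁴ K⁻¹
Layer 2 at 12 °C → α = 1.8×10⁻⁴ K⁻¹
Layer 3 at 1.9 °C → α = 0.78×10⁻⁴ K⁻¹
0.78 × 2.9×10⁻⁴ × 190 = 0.042978 m
Layer 2: 890 × 1.8×10⁻⁴ × 0.71 = 0.113742 m
970 × 0.78×10⁻⁴ × 0.56 = 0.0423696 m
Δh = 0.042978 + 0.113742 + 0.0423696 = 0.1990896 m

Δh ≈ 199 mm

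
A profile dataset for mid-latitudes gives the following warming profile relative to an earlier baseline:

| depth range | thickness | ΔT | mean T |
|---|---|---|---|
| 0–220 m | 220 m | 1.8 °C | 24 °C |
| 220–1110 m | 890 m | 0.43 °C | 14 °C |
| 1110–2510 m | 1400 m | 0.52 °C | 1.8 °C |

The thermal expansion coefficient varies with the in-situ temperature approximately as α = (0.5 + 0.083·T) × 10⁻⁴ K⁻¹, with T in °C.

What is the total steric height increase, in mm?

Layer 1: α = (0.5 + 0.083×24)×10⁻⁴ = 2.492×10⁻⁴ K⁻¹
Layer 2: α = (0.5 + 0.083×14)×10⁻⁴ = 1.662×10⁻⁴ K⁻¹
Layer 3: α = (0.5 + 0.083×1.8)×10⁻⁴ = 0.6494×10⁻⁴ K⁻¹
0–220 m: 2.492×10⁻⁴ × 220 × 1.8 = 0.0986832 m
0.43 × 890 × 1.662×10⁻⁴ = 0.06360474 m
1400 × 0.6494×10⁻⁴ × 0.52 = 0.04727632 m
Δh = 0.0986832 + 0.06360474 + 0.04727632 = 0.20956426 m

210 mm of thermosteric rise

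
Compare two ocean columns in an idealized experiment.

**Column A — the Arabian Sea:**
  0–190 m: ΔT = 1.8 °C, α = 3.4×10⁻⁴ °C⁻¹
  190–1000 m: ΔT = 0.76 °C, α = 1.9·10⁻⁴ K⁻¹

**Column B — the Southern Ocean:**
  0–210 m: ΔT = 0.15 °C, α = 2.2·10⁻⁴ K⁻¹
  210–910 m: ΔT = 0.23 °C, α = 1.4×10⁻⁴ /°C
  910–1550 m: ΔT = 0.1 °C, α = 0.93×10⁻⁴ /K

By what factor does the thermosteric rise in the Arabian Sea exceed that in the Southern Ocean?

A 3.4×10⁻⁴ × 190 × 1.8 = 0.11628 m
A 0.76 × 810 × 1.9×10⁻⁴ = 0.116964 m
A total: 0.233244 m
B Layer 1: 0.15 × 210 × 2.2×10⁻⁴ = 0.00693 m
B 0.23 × 700 × 1.4×10⁻⁴ = 0.02254 m
B Layer 3: 0.1 × 0.93×10⁻⁴ × 640 = 0.005952 m
B total: 0.035422 m
Ratio: 0.233244 / 0.035422 ≈ 6.585

6.6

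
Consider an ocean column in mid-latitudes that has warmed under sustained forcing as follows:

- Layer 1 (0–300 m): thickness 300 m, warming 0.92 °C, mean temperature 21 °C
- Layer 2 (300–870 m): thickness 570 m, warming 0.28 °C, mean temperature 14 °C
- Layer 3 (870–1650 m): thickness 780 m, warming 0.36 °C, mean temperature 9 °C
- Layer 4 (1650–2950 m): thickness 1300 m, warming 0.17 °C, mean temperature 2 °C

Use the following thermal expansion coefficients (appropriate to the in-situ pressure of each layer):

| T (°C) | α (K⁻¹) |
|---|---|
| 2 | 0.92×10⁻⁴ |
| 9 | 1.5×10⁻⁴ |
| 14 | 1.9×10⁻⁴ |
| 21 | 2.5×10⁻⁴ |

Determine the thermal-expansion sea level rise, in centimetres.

Δh ≈ 16.2 cm

Layer 1 at 21 °C → α = 2.5×10⁻⁴ K⁻¹
Layer 2 at 14 °C → α = 1.9×10⁻⁴ K⁻¹
Layer 3 at 9 °C → α = 1.5×10⁻⁴ K⁻¹
Layer 4 at 2 °C → α = 0.92×10⁻⁴ K⁻¹
0–300 m: 0.92 × 300 × 2.5×10⁻⁴ = 0.06900 m
0.28 × 570 × 1.9×10⁻⁴ = 0.030324 m
780 × 1.5×10⁻⁴ × 0.36 = 0.04212 m
1650–2950 m: 1300 × 0.17 × 0.92×10⁻⁴ = 0.020332 m
Δh = 0.06900 + 0.030324 + 0.04212 + 0.020332 = 0.161776 m ≈ 16.2 cm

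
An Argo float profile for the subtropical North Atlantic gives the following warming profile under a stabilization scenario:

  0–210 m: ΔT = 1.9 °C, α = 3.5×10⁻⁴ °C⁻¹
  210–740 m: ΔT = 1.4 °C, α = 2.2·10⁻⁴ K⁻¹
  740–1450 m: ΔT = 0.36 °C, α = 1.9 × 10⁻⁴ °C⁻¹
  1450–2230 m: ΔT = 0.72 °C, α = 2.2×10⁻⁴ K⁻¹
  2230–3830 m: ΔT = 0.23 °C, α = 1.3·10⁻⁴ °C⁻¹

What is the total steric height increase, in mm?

Δh ≈ 520 mm

Layer 1: 3.5×10⁻⁴ × 1.9 × 210 = 0.13965 m
2.2×10⁻⁴ × 530 × 1.4 = 0.16324 m
740–1450 m: 0.36 × 710 × 1.9×10⁻⁴ = 0.048564 m
2.2×10⁻⁴ × 780 × 0.72 = 0.123552 m
1.3×10⁻⁴ × 0.23 × 1600 = 0.04784 m
Δh = 0.13965 + 0.16324 + 0.048564 + 0.123552 + 0.04784 = 0.522846 m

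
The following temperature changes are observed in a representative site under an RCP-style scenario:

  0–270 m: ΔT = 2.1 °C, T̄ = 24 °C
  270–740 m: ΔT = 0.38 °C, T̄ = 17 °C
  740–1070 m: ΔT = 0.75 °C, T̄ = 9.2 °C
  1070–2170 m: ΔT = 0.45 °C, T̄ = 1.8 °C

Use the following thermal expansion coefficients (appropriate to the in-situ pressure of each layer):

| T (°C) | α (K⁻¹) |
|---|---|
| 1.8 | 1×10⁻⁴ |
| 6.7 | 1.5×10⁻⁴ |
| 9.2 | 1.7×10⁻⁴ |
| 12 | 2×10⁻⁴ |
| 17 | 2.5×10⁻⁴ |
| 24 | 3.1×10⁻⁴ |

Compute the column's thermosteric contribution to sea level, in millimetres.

310 mm of thermosteric rise

Layer 1 at 24 °C → α = 3.1×10⁻⁴ K⁻¹
Layer 2 at 17 °C → α = 2.5×10⁻⁴ K⁻¹
Layer 3 at 9.2 °C → α = 1.7×10⁻⁴ K⁻¹
Layer 4 at 1.8 °C → α = 1×10⁻⁴ K⁻¹
0–270 m: 2.1 × 3.1×10⁻⁴ × 270 = 0.17577 m
270–740 m: 0.38 × 470 × 2.5×10⁻⁴ = 0.04465 m
Layer 3: 0.75 × 1.7×10⁻⁴ × 330 = 0.042075 m
0.45 × 1×10⁻⁴ × 1100 = 0.04950 m
Δh = 0.17577 + 0.04465 + 0.042075 + 0.04950 = 0.311995 m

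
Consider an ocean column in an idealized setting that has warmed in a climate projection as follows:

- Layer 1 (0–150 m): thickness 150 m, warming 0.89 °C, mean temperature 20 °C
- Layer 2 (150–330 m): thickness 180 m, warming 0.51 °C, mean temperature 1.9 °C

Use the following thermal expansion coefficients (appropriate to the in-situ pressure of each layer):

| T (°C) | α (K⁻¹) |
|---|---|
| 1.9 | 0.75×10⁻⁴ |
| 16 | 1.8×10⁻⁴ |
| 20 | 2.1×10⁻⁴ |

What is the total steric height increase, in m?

Layer 1 at 20 °C → α = 2.1×10⁻⁴ K⁻¹
Layer 2 at 1.9 °C → α = 0.75×10⁻⁴ K⁻¹
Layer 1: 2.1×10⁻⁴ × 0.89 × 150 = 0.028035 m
150–330 m: 0.51 × 0.75×10⁻⁴ × 180 = 0.006885 m
Δh = 0.028035 + 0.006885 = 0.03492 m ≈ 0.0349 m

Δh = 0.0349 m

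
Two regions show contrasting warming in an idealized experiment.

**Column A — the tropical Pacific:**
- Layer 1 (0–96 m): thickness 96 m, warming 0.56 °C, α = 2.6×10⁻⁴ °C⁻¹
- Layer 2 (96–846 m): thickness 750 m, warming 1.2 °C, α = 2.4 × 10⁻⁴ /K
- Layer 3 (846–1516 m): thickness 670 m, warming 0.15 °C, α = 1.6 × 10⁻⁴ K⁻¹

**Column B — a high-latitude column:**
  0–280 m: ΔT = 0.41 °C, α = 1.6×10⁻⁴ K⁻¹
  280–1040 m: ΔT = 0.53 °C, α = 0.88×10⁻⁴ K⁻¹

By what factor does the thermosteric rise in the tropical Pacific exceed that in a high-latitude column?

A 0–96 m: 2.6×10⁻⁴ × 0.56 × 96 = 0.0139776 m
A 96–846 m: 750 × 1.2 × 2.4×10⁻⁴ = 0.21600 m
A Layer 3: 0.15 × 670 × 1.6×10⁻⁴ = 0.01608 m
A total: 0.2460576 m
B 280 × 1.6×10⁻⁴ × 0.41 = 0.018368 m
B 280–1040 m: 760 × 0.88×10⁻⁴ × 0.53 = 0.0354464 m
B total: 0.0538144 m
Ratio: 0.2460576 / 0.0538144 ≈ 4.572

4.6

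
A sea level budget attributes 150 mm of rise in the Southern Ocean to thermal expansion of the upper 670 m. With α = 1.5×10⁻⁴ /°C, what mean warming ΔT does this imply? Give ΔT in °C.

ΔT = Δh/(αH) = 0.15 / (1.5×10⁻⁴ × 670) ≈ 1.493 °C

about 1.49 °C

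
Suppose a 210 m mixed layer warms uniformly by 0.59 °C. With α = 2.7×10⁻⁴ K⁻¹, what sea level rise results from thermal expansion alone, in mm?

33 mm

Δh = αΔT·H = 2.7×10⁻⁴ × 0.59 × 210 = 0.033453 m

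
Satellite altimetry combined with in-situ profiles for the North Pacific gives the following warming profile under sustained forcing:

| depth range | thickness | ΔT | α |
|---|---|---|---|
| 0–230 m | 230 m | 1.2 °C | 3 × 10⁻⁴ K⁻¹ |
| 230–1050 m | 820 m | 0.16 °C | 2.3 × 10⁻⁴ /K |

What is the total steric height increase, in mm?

230 × 3×10⁻⁴ × 1.2 = 0.08280 m
230–1050 m: 820 × 0.16 × 2.3×10⁻⁴ = 0.030176 m
Δh = 0.08280 + 0.030176 = 0.112976 m ≈ 110 mm

Δh = 110 mm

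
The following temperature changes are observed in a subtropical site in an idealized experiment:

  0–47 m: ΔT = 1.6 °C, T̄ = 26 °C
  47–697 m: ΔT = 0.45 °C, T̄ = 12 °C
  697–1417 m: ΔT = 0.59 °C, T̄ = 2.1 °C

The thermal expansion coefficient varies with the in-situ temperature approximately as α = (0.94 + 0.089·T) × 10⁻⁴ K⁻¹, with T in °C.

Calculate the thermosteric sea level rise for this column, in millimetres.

Layer 1: α = (0.94 + 0.089×26)×10⁻⁴ = 3.254×10⁻⁴ K⁻¹
Layer 2: α = (0.94 + 0.089×12)×10⁻⁴ = 2.008×10⁻⁴ K⁻¹
Layer 3: α = (0.94 + 0.089×2.1)×10⁻⁴ = 1.1269×10⁻⁴ K⁻¹
0–47 m: 47 × 1.6 × 3.254×10⁻⁴ = 0.02447008 m
Layer 2: 2.008×10⁻⁴ × 650 × 0.45 = 0.058734 m
Layer 3: 0.59 × 1.1269×10⁻⁴ × 720 = 0.047870712 m
Δh = 0.02447008 + 0.058734 + 0.047870712 = 0.131074792 m ≈ 131 mm

131 mm of thermosteric rise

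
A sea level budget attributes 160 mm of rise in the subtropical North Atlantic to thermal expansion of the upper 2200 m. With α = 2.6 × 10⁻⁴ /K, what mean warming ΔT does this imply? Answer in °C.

0.280 °C

ΔT = Δh/(αH) = 0.16 / (2.6×10⁻⁴ × 2200) ≈ 0.2797 °C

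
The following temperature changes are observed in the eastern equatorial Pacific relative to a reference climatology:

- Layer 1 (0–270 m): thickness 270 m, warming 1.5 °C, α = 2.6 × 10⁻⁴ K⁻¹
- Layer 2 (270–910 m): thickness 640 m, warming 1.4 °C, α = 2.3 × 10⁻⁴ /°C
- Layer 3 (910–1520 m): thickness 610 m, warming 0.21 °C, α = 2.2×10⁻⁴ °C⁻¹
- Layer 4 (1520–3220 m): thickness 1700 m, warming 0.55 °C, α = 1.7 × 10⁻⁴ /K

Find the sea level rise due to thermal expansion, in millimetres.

Layer 1: 270 × 2.6×10⁻⁴ × 1.5 = 0.10530 m
1.4 × 640 × 2.3×10⁻⁴ = 0.20608 m
610 × 2.2×10⁻⁴ × 0.21 = 0.028182 m
1.7×10⁻⁴ × 0.55 × 1700 = 0.15895 m
Δh = 0.10530 + 0.20608 + 0.028182 + 0.15895 = 0.498512 m

499 mm of thermosteric rise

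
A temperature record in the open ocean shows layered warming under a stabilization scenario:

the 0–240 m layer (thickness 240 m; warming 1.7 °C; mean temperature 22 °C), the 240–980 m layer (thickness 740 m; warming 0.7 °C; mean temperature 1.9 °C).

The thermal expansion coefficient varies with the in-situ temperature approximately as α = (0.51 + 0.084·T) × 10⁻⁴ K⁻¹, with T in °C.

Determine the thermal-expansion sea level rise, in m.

Δh = 0.131 m

Layer 1: α = (0.51 + 0.084×22)×10⁻⁴ = 2.358×10⁻⁴ K⁻¹
Layer 2: α = (0.51 + 0.084×1.9)×10⁻⁴ = 0.6696×10⁻⁴ K⁻¹
0–240 m: 2.358×10⁻⁴ × 240 × 1.7 = 0.0962064 m
740 × 0.7 × 0.6696×10⁻⁴ = 0.03468528 m
Δh = 0.0962064 + 0.03468528 = 0.13089168 m ≈ 0.131 m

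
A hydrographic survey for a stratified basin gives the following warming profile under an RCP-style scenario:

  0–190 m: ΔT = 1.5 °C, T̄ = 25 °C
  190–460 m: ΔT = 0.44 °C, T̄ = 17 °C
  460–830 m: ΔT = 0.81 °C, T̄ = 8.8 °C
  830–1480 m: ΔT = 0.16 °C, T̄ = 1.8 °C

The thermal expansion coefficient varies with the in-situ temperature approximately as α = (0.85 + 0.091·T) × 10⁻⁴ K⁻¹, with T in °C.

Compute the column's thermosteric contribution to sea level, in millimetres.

178 mm

Layer 1: α = (0.85 + 0.091×25)×10⁻⁴ = 3.125×10⁻⁴ K⁻¹
Layer 2: α = (0.85 + 0.091×17)×10⁻⁴ = 2.397×10⁻⁴ K⁻¹
Layer 3: α = (0.85 + 0.091×8.8)×10⁻⁴ = 1.6508×10⁻⁴ K⁻¹
Layer 4: α = (0.85 + 0.091×1.8)×10⁻⁴ = 1.0138×10⁻⁴ K⁻¹
0–190 m: 1.5 × 3.125×10⁻⁴ × 190 = 0.0890625 m
190–460 m: 2.397×10⁻⁴ × 0.44 × 270 = 0.02847636 m
460–830 m: 370 × 1.6508×10⁻⁴ × 0.81 = 0.049474476 m
830–1480 m: 0.16 × 1.0138×10⁻⁴ × 650 = 0.01054352 m
Δh = 0.0890625 + 0.02847636 + 0.049474476 + 0.01054352 = 0.177556856 m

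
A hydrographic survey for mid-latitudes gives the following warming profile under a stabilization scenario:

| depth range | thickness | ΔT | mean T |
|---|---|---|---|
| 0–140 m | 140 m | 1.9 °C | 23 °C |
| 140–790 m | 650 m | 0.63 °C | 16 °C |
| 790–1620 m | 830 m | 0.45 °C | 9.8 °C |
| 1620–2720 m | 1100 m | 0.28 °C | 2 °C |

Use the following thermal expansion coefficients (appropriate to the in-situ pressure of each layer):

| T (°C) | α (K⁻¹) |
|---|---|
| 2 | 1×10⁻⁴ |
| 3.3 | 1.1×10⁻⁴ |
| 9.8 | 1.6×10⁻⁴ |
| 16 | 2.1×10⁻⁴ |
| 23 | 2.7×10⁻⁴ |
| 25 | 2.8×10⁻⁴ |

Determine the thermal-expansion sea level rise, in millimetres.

Layer 1 at 23 °C → α = 2.7×10⁻⁴ K⁻¹
Layer 2 at 16 °C → α = 2.1×10⁻⁴ K⁻¹
Layer 3 at 9.8 °C → α = 1.6×10⁻⁴ K⁻¹
Layer 4 at 2 °C → α = 1×10⁻⁴ K⁻¹
Layer 1: 2.7×10⁻⁴ × 1.9 × 140 = 0.07182 m
140–790 m: 2.1×10⁻⁴ × 0.63 × 650 = 0.085995 m
Layer 3: 830 × 1.6×10⁻⁴ × 0.45 = 0.05976 m
1620–2720 m: 0.28 × 1100 × 1×10⁻⁴ = 0.03080 m
Δh = 0.07182 + 0.085995 + 0.05976 + 0.03080 = 0.248375 m

250 mm of thermosteric rise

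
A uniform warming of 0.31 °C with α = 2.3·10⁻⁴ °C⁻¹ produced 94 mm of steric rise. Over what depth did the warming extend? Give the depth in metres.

H ≈ 1300 m

H = Δh/(αΔT) = 0.094 / (2.3×10⁻⁴ × 0.31) ≈ 1318 m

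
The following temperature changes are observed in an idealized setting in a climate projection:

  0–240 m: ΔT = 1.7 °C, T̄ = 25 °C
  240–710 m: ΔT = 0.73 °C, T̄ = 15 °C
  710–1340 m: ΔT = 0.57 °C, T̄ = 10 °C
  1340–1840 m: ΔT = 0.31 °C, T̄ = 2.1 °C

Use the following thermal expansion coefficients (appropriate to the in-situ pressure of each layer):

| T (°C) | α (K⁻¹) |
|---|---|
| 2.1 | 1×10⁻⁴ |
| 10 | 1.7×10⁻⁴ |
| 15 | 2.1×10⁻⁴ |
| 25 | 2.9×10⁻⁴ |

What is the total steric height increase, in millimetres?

Layer 1 at 25 °C → α = 2.9×10⁻⁴ K⁻¹
Layer 2 at 15 °C → α = 2.1×10⁻⁴ K⁻¹
Layer 3 at 10 °C → α = 1.7×10⁻⁴ K⁻¹
Layer 4 at 2.1 °C → α = 1×10⁻⁴ K⁻¹
2.9×10⁻⁴ × 240 × 1.7 = 0.11832 m
240–710 m: 2.1×10⁻⁴ × 0.73 × 470 = 0.072051 m
710–1340 m: 630 × 1.7×10⁻⁴ × 0.57 = 0.061047 m
Layer 4: 500 × 0.31 × 1×10⁻⁴ = 0.01550 m
Δh = 0.11832 + 0.072051 + 0.061047 + 0.01550 = 0.266918 m

267 mm of thermosteric rise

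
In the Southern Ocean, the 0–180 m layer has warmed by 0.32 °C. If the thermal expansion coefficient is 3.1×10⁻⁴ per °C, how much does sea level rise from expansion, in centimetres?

1.8 cm

Δh = αΔT·H = 3.1×10⁻⁴ × 0.32 × 180 = 0.017856 m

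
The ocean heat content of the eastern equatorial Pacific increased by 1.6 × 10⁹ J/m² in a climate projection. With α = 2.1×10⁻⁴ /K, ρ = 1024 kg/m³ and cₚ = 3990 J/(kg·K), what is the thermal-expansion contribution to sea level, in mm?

Δh = αQ/(ρcₚ) = 2.1×10⁻⁴ × 1.6×10⁹ / (1024 × 3990) ≈ 0.082237 m

Δh ≈ 82.2 mm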